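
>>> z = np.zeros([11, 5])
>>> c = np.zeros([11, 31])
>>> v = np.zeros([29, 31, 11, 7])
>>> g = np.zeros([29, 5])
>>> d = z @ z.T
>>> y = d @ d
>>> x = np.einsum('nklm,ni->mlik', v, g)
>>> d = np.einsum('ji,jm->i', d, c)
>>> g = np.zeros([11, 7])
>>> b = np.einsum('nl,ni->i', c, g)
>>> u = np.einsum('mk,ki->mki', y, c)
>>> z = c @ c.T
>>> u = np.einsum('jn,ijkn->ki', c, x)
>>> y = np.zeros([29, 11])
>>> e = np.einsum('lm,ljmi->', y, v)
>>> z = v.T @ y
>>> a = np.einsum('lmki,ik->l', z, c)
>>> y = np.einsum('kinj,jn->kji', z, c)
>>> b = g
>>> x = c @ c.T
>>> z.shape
(7, 11, 31, 11)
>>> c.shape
(11, 31)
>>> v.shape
(29, 31, 11, 7)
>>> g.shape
(11, 7)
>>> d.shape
(11,)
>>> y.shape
(7, 11, 11)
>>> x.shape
(11, 11)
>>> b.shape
(11, 7)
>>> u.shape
(5, 7)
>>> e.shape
()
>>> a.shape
(7,)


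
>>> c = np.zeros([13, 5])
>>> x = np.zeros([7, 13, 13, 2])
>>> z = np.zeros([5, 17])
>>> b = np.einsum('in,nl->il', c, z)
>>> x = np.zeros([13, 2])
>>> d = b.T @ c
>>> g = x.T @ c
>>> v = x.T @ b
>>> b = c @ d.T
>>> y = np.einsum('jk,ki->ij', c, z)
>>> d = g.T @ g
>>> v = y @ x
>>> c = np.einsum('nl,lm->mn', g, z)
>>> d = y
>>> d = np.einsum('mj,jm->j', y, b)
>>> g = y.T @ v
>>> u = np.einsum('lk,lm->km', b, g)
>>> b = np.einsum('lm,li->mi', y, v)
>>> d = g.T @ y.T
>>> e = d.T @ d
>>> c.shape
(17, 2)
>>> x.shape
(13, 2)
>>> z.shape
(5, 17)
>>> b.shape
(13, 2)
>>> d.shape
(2, 17)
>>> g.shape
(13, 2)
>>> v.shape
(17, 2)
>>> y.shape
(17, 13)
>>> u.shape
(17, 2)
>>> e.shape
(17, 17)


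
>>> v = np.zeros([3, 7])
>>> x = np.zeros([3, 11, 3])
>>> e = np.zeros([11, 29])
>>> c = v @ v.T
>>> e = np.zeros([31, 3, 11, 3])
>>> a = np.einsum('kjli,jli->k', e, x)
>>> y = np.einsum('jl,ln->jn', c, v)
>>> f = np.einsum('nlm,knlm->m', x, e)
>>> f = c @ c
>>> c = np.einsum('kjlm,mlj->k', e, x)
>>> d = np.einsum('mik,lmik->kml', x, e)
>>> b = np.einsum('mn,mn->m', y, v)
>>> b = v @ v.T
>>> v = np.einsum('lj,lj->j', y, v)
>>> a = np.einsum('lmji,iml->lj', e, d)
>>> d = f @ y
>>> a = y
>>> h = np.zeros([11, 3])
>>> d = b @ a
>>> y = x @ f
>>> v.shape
(7,)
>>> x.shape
(3, 11, 3)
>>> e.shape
(31, 3, 11, 3)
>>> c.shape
(31,)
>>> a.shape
(3, 7)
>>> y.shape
(3, 11, 3)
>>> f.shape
(3, 3)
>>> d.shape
(3, 7)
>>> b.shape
(3, 3)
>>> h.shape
(11, 3)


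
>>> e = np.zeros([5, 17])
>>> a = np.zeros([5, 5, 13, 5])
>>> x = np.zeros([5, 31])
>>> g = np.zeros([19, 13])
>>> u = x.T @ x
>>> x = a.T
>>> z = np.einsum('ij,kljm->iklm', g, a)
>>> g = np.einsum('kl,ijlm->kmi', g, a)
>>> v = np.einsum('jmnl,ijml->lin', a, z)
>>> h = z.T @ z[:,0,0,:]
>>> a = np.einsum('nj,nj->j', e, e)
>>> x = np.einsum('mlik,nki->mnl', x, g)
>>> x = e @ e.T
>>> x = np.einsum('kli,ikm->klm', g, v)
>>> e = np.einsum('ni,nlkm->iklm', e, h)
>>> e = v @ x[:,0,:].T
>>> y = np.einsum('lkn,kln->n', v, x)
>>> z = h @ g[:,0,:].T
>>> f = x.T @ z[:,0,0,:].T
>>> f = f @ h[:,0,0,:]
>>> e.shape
(5, 19, 19)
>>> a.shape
(17,)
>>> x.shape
(19, 5, 13)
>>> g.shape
(19, 5, 5)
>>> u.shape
(31, 31)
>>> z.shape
(5, 5, 5, 19)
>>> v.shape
(5, 19, 13)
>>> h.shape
(5, 5, 5, 5)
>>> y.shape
(13,)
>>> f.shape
(13, 5, 5)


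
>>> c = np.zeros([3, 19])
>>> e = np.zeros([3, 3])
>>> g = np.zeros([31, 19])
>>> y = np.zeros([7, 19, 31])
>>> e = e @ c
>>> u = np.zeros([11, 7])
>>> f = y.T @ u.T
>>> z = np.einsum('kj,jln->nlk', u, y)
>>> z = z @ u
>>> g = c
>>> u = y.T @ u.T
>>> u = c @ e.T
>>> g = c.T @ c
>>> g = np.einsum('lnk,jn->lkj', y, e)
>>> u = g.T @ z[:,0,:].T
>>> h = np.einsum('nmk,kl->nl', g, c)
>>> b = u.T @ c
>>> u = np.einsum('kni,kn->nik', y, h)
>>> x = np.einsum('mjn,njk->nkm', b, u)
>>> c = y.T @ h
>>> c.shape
(31, 19, 19)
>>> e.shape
(3, 19)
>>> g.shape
(7, 31, 3)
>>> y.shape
(7, 19, 31)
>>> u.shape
(19, 31, 7)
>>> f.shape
(31, 19, 11)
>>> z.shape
(31, 19, 7)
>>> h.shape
(7, 19)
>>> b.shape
(31, 31, 19)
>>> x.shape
(19, 7, 31)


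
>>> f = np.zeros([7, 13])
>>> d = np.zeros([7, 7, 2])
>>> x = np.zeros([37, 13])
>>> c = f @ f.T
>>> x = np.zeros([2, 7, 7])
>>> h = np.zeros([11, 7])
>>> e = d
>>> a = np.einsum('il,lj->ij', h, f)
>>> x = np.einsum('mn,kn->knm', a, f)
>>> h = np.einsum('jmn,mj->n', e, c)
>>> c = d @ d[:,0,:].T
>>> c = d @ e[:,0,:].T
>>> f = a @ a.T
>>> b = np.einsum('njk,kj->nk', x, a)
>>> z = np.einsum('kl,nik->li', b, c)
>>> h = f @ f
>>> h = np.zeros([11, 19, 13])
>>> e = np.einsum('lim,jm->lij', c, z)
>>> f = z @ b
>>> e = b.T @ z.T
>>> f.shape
(11, 11)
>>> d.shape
(7, 7, 2)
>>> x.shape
(7, 13, 11)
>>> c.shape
(7, 7, 7)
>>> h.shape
(11, 19, 13)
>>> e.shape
(11, 11)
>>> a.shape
(11, 13)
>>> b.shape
(7, 11)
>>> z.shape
(11, 7)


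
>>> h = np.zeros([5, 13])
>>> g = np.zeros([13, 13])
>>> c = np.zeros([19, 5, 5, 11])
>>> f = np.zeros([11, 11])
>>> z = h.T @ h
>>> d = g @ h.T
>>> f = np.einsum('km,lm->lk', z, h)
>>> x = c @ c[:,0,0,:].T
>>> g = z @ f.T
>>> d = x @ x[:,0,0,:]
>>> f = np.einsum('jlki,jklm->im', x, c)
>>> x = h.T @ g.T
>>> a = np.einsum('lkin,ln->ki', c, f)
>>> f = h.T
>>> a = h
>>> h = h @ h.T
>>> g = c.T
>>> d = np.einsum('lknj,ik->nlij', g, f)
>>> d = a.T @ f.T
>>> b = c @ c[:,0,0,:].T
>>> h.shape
(5, 5)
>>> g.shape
(11, 5, 5, 19)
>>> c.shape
(19, 5, 5, 11)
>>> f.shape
(13, 5)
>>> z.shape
(13, 13)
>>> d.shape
(13, 13)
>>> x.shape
(13, 13)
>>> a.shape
(5, 13)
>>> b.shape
(19, 5, 5, 19)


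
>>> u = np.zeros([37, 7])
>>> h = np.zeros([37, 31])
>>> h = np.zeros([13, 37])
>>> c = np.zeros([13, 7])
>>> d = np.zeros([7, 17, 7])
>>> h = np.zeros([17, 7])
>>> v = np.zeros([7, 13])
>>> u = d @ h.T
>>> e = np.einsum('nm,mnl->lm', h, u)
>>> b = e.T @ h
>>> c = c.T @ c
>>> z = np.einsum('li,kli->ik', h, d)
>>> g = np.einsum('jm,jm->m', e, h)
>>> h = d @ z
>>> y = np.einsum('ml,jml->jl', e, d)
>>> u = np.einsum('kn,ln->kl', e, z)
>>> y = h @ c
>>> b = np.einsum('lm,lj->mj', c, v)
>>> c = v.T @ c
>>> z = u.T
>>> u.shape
(17, 7)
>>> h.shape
(7, 17, 7)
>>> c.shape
(13, 7)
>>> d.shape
(7, 17, 7)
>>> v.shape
(7, 13)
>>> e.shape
(17, 7)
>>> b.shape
(7, 13)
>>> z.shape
(7, 17)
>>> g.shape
(7,)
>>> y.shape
(7, 17, 7)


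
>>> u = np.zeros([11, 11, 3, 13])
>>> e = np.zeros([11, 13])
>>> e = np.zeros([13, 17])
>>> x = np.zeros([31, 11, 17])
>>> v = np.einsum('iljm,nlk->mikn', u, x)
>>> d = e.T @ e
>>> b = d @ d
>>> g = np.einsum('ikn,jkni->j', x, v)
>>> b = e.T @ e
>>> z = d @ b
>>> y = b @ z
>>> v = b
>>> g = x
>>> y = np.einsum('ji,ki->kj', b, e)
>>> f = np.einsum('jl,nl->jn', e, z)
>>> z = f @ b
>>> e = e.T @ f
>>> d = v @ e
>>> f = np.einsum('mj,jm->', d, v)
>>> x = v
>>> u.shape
(11, 11, 3, 13)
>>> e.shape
(17, 17)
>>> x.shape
(17, 17)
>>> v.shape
(17, 17)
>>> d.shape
(17, 17)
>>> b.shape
(17, 17)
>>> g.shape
(31, 11, 17)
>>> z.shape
(13, 17)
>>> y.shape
(13, 17)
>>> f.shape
()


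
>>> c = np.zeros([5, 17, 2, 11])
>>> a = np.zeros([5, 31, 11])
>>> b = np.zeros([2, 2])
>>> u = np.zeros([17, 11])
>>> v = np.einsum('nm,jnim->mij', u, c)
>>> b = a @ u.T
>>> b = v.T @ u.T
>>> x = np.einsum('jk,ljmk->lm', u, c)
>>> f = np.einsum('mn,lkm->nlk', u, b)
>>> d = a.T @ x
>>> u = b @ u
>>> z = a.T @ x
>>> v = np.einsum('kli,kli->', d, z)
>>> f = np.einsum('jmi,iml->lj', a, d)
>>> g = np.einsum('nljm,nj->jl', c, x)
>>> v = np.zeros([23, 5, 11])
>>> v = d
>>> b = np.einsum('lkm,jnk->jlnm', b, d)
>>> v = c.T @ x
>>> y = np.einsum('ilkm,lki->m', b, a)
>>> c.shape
(5, 17, 2, 11)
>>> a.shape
(5, 31, 11)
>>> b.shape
(11, 5, 31, 17)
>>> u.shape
(5, 2, 11)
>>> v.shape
(11, 2, 17, 2)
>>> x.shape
(5, 2)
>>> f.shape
(2, 5)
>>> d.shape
(11, 31, 2)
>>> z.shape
(11, 31, 2)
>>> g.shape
(2, 17)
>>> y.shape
(17,)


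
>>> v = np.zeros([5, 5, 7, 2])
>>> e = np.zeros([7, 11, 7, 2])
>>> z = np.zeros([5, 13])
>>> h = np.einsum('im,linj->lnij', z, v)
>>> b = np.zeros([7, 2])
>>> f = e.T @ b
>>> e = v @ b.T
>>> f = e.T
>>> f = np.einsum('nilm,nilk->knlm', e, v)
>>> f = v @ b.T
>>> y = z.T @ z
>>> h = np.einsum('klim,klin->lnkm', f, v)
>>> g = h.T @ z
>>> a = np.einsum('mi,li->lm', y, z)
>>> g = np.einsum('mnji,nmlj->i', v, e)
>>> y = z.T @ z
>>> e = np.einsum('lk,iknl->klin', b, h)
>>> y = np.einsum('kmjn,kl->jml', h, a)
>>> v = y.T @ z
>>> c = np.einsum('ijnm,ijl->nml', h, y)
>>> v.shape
(13, 2, 13)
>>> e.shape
(2, 7, 5, 5)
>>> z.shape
(5, 13)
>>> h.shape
(5, 2, 5, 7)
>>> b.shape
(7, 2)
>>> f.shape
(5, 5, 7, 7)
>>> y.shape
(5, 2, 13)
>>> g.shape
(2,)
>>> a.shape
(5, 13)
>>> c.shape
(5, 7, 13)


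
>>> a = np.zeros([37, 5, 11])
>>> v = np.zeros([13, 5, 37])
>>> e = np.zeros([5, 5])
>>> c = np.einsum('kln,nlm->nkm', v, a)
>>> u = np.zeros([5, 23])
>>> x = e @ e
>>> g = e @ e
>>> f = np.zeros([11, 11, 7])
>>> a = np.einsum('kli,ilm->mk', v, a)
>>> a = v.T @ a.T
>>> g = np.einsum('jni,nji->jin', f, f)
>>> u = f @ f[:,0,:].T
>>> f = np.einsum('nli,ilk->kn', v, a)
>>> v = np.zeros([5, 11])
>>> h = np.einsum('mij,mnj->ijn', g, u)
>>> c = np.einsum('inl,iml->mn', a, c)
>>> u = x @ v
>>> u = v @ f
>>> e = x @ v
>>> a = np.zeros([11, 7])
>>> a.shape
(11, 7)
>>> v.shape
(5, 11)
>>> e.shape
(5, 11)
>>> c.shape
(13, 5)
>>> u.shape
(5, 13)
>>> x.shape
(5, 5)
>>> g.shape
(11, 7, 11)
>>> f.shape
(11, 13)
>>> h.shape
(7, 11, 11)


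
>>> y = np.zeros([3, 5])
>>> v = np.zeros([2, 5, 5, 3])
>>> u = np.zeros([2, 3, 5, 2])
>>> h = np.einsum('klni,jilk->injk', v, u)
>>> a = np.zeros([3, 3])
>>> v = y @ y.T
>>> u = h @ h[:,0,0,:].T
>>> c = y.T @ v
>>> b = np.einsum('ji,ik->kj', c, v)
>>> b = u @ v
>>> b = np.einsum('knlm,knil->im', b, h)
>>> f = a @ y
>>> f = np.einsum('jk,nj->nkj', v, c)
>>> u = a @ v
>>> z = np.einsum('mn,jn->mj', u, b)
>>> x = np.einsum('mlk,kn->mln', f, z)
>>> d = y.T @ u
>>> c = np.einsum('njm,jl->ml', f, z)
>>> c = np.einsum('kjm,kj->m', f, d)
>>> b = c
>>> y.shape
(3, 5)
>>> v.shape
(3, 3)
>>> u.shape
(3, 3)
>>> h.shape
(3, 5, 2, 2)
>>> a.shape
(3, 3)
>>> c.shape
(3,)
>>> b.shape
(3,)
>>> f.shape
(5, 3, 3)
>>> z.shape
(3, 2)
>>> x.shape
(5, 3, 2)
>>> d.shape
(5, 3)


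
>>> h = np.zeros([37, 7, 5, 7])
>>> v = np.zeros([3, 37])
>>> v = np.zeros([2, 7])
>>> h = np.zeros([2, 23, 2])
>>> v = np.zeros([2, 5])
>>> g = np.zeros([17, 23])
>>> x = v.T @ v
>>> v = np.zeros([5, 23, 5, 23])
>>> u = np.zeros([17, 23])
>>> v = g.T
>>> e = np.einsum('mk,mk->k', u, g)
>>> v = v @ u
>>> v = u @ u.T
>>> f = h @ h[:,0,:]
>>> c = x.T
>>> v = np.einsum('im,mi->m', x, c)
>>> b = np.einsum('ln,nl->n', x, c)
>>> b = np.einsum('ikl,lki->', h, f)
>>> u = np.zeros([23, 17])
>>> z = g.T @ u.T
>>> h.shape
(2, 23, 2)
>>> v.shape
(5,)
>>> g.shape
(17, 23)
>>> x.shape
(5, 5)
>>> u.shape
(23, 17)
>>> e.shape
(23,)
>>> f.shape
(2, 23, 2)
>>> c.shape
(5, 5)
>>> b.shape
()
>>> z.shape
(23, 23)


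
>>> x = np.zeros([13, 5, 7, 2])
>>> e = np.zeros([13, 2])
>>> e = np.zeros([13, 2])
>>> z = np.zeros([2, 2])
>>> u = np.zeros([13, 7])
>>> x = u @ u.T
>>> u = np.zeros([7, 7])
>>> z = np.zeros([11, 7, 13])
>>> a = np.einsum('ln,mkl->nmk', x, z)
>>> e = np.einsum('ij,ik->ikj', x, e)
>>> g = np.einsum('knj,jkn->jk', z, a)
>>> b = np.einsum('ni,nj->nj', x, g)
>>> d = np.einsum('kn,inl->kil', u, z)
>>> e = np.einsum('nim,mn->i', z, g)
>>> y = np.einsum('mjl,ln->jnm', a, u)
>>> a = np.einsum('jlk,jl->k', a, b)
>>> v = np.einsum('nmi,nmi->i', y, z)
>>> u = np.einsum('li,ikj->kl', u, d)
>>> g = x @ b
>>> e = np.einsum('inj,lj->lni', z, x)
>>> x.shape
(13, 13)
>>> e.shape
(13, 7, 11)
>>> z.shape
(11, 7, 13)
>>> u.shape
(11, 7)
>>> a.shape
(7,)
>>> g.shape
(13, 11)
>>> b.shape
(13, 11)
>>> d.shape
(7, 11, 13)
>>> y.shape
(11, 7, 13)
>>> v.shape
(13,)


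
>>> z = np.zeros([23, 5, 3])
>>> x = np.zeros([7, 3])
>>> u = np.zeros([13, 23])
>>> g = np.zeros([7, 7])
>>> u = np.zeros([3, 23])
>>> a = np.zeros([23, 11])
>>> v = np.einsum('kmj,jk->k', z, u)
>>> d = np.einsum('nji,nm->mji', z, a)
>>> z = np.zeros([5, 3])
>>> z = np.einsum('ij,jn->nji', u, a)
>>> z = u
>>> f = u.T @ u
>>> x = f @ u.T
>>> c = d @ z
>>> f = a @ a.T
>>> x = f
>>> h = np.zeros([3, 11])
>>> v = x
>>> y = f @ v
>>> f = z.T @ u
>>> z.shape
(3, 23)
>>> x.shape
(23, 23)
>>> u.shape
(3, 23)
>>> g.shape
(7, 7)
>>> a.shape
(23, 11)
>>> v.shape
(23, 23)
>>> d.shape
(11, 5, 3)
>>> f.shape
(23, 23)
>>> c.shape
(11, 5, 23)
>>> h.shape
(3, 11)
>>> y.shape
(23, 23)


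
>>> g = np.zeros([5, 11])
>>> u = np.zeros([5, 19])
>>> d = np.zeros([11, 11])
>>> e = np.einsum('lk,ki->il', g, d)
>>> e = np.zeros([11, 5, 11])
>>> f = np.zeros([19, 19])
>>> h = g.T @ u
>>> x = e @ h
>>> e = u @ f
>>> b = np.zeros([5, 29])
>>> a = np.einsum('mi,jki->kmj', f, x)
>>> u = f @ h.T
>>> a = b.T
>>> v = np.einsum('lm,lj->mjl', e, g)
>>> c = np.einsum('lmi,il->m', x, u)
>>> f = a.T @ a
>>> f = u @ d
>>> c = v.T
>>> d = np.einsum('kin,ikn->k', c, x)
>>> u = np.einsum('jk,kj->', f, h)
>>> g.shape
(5, 11)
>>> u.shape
()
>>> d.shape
(5,)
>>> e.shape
(5, 19)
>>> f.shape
(19, 11)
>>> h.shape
(11, 19)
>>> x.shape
(11, 5, 19)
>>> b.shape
(5, 29)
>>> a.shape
(29, 5)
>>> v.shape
(19, 11, 5)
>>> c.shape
(5, 11, 19)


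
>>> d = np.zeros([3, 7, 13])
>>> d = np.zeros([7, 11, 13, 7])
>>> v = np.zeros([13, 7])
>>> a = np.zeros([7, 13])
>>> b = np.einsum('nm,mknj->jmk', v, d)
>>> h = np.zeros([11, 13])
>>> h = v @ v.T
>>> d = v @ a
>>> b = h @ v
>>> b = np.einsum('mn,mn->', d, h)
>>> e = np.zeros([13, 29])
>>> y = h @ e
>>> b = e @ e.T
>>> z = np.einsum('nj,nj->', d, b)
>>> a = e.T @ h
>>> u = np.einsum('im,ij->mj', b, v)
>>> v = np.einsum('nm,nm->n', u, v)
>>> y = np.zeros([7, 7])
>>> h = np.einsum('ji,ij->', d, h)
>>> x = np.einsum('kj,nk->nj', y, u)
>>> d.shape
(13, 13)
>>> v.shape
(13,)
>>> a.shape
(29, 13)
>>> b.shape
(13, 13)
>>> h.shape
()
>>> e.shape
(13, 29)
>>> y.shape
(7, 7)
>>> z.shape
()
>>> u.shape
(13, 7)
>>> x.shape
(13, 7)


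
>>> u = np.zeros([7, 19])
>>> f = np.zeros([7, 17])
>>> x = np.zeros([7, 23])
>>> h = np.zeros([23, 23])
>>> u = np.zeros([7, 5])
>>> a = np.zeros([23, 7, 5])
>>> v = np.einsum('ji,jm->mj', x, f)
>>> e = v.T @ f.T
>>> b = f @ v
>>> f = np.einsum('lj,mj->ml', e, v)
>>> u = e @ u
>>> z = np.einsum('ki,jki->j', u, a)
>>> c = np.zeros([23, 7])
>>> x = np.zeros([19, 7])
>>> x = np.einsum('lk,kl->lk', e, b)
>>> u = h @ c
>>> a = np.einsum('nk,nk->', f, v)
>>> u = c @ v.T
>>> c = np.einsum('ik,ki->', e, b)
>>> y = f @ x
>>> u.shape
(23, 17)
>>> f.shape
(17, 7)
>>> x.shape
(7, 7)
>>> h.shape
(23, 23)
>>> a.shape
()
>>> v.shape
(17, 7)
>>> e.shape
(7, 7)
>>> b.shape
(7, 7)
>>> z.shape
(23,)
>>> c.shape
()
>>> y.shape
(17, 7)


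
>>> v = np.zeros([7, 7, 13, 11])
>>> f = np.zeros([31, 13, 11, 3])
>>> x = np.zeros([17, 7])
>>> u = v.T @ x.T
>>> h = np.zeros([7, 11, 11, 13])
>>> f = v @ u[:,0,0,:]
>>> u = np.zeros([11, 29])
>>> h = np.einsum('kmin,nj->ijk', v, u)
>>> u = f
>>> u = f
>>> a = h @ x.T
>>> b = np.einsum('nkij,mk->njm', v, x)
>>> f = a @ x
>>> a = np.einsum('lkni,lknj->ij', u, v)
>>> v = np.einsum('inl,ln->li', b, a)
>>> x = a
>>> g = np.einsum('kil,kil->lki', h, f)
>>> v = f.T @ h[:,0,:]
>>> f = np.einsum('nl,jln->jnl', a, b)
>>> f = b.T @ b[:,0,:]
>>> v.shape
(7, 29, 7)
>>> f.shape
(17, 11, 17)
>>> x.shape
(17, 11)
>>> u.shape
(7, 7, 13, 17)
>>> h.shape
(13, 29, 7)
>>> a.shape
(17, 11)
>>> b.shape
(7, 11, 17)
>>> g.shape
(7, 13, 29)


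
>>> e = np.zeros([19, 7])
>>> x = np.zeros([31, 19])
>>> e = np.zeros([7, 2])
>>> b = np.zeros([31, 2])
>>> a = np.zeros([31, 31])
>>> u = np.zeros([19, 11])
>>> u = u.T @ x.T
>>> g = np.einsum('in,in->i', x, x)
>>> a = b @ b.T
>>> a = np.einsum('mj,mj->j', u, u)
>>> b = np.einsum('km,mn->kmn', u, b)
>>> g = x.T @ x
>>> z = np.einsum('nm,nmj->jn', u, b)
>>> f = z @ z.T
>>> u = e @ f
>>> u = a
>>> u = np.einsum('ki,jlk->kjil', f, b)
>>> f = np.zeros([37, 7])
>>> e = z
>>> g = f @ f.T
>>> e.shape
(2, 11)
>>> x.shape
(31, 19)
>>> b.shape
(11, 31, 2)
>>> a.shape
(31,)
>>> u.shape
(2, 11, 2, 31)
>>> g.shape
(37, 37)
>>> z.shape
(2, 11)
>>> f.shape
(37, 7)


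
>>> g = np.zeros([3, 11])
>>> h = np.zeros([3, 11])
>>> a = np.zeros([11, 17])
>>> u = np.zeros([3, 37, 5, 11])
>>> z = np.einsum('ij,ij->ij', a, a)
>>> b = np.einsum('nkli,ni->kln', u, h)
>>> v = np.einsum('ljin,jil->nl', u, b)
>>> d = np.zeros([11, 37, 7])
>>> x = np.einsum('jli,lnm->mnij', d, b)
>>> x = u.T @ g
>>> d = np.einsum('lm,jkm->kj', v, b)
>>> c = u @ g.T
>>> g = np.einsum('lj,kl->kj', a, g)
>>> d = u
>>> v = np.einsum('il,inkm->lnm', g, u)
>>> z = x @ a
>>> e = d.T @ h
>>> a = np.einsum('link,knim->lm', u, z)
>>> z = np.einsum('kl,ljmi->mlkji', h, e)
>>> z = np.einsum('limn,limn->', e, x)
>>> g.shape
(3, 17)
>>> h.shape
(3, 11)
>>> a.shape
(3, 17)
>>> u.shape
(3, 37, 5, 11)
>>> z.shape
()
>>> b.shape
(37, 5, 3)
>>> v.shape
(17, 37, 11)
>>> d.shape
(3, 37, 5, 11)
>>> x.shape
(11, 5, 37, 11)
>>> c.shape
(3, 37, 5, 3)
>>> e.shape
(11, 5, 37, 11)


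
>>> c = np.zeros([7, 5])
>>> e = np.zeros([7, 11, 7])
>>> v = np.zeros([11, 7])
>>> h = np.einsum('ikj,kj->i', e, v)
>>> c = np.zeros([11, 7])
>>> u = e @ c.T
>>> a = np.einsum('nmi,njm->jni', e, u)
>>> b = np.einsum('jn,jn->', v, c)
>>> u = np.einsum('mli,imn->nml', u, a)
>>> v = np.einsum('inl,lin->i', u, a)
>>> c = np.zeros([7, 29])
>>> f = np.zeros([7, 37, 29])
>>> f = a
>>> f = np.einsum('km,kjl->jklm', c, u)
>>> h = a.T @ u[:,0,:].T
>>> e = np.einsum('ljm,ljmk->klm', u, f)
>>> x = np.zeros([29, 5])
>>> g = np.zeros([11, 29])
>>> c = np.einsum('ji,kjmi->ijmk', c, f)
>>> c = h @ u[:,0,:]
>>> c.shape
(7, 7, 11)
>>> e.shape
(29, 7, 11)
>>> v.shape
(7,)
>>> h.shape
(7, 7, 7)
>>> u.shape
(7, 7, 11)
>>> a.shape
(11, 7, 7)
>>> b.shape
()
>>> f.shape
(7, 7, 11, 29)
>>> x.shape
(29, 5)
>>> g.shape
(11, 29)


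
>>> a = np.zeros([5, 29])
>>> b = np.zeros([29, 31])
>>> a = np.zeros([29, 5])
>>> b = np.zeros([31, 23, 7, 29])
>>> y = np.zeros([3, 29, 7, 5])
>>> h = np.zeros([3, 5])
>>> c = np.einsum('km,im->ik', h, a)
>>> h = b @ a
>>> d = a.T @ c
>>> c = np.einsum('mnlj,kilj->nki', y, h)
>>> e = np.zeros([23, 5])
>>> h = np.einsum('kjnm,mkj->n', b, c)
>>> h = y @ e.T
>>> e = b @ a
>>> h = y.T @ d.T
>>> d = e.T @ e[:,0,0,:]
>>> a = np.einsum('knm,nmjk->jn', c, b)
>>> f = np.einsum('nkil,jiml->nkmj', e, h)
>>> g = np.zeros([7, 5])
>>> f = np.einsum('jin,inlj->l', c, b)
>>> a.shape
(7, 31)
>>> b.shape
(31, 23, 7, 29)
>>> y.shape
(3, 29, 7, 5)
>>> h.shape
(5, 7, 29, 5)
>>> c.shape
(29, 31, 23)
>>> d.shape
(5, 7, 23, 5)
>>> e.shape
(31, 23, 7, 5)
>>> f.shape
(7,)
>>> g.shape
(7, 5)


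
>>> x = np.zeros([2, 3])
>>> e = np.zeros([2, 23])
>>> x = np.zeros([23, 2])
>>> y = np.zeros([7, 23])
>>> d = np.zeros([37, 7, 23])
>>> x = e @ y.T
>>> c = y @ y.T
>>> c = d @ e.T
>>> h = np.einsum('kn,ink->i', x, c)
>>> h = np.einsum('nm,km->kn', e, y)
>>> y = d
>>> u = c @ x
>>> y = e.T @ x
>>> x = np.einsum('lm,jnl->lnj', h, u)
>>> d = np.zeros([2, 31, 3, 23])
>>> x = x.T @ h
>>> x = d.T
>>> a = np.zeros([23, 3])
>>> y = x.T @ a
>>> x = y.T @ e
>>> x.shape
(3, 3, 31, 23)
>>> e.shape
(2, 23)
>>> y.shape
(2, 31, 3, 3)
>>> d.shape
(2, 31, 3, 23)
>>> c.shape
(37, 7, 2)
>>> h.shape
(7, 2)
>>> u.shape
(37, 7, 7)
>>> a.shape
(23, 3)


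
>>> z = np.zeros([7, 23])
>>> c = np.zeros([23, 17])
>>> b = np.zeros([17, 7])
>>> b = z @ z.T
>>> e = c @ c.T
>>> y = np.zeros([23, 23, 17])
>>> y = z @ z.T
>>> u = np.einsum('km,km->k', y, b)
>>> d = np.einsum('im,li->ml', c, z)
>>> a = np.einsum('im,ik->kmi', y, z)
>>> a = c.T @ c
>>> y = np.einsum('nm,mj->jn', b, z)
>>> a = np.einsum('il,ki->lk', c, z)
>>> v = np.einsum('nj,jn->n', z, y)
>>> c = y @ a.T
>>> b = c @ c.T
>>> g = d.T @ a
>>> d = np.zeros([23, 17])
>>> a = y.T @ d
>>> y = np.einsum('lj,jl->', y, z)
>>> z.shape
(7, 23)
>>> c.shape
(23, 17)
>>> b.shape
(23, 23)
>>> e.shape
(23, 23)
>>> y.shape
()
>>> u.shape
(7,)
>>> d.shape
(23, 17)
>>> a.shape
(7, 17)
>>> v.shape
(7,)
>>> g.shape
(7, 7)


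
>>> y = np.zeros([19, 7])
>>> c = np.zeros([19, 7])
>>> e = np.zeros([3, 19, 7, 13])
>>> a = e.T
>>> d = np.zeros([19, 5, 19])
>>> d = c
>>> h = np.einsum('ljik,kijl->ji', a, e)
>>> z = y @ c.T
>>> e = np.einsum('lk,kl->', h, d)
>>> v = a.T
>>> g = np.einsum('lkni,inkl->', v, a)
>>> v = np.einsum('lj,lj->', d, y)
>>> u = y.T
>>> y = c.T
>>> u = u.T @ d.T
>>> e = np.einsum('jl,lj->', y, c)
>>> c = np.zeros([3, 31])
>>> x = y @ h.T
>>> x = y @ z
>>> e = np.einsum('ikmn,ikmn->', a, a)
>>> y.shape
(7, 19)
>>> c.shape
(3, 31)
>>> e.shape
()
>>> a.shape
(13, 7, 19, 3)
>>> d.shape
(19, 7)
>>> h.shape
(7, 19)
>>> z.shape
(19, 19)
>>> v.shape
()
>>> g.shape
()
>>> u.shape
(19, 19)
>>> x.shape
(7, 19)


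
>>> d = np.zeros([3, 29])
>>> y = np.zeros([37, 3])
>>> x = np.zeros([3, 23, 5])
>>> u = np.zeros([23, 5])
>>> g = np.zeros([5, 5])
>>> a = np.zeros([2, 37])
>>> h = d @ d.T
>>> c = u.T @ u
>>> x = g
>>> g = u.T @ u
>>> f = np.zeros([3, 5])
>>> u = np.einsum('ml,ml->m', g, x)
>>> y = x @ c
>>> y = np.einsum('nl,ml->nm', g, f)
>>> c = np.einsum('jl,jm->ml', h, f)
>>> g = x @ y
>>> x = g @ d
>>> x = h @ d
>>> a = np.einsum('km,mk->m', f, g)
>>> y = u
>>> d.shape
(3, 29)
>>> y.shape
(5,)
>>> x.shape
(3, 29)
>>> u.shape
(5,)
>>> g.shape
(5, 3)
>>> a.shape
(5,)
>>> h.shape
(3, 3)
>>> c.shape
(5, 3)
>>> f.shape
(3, 5)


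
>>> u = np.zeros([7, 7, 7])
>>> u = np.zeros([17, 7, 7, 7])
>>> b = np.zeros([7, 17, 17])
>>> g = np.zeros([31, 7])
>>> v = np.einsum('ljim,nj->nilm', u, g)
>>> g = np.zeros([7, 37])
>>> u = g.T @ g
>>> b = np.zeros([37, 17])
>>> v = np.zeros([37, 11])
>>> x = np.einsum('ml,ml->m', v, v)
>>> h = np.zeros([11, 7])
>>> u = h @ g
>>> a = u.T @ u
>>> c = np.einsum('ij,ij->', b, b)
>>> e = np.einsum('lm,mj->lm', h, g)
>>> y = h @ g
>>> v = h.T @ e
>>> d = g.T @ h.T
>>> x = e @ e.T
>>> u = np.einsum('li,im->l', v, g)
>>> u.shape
(7,)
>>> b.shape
(37, 17)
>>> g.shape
(7, 37)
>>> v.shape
(7, 7)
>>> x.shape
(11, 11)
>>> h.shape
(11, 7)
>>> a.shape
(37, 37)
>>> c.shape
()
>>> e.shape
(11, 7)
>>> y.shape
(11, 37)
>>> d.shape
(37, 11)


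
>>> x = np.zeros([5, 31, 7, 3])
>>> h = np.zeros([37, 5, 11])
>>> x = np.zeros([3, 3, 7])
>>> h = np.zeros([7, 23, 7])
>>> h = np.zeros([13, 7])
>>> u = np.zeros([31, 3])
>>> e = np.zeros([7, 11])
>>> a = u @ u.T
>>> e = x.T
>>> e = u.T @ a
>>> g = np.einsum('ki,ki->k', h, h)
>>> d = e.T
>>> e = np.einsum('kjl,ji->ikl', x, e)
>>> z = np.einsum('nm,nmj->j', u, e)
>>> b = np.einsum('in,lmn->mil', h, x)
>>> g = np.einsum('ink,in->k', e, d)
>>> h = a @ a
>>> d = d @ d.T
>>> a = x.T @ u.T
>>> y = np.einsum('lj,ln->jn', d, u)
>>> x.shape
(3, 3, 7)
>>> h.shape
(31, 31)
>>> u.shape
(31, 3)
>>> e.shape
(31, 3, 7)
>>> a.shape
(7, 3, 31)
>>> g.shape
(7,)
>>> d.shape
(31, 31)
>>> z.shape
(7,)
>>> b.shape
(3, 13, 3)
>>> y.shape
(31, 3)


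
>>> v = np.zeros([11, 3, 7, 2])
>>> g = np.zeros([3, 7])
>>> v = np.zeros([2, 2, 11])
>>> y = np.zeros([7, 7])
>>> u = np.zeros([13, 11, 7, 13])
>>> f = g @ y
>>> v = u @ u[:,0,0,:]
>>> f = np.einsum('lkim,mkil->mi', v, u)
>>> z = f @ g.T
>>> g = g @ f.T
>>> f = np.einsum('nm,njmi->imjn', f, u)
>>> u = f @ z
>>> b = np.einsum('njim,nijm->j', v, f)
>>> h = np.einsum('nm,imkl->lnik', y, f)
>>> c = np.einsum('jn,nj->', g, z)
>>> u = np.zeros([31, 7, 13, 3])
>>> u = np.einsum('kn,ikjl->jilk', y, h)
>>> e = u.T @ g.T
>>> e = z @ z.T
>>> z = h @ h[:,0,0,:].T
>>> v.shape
(13, 11, 7, 13)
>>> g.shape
(3, 13)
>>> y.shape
(7, 7)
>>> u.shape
(13, 13, 11, 7)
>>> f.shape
(13, 7, 11, 13)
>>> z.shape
(13, 7, 13, 13)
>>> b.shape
(11,)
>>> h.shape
(13, 7, 13, 11)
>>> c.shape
()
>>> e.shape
(13, 13)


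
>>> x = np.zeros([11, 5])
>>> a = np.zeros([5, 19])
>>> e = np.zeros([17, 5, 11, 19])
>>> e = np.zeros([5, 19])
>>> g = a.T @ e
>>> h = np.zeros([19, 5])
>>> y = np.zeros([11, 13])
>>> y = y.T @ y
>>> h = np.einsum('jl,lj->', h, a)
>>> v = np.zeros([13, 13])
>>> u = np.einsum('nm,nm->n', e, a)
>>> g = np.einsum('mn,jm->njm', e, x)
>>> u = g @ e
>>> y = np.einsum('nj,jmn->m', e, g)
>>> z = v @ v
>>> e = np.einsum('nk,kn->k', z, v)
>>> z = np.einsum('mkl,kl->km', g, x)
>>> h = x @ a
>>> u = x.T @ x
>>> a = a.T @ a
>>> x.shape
(11, 5)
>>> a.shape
(19, 19)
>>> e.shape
(13,)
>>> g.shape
(19, 11, 5)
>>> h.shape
(11, 19)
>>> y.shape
(11,)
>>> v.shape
(13, 13)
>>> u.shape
(5, 5)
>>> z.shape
(11, 19)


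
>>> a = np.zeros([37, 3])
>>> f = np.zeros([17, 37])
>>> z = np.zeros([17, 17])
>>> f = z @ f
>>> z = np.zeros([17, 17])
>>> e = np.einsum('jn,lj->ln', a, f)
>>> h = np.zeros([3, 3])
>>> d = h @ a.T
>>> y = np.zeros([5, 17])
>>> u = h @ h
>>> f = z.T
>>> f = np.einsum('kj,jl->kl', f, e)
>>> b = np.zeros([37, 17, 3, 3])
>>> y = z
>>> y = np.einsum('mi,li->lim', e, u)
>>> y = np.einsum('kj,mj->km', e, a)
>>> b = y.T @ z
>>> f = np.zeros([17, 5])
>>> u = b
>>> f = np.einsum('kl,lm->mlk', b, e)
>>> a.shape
(37, 3)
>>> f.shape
(3, 17, 37)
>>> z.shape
(17, 17)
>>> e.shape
(17, 3)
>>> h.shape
(3, 3)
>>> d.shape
(3, 37)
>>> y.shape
(17, 37)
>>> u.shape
(37, 17)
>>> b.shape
(37, 17)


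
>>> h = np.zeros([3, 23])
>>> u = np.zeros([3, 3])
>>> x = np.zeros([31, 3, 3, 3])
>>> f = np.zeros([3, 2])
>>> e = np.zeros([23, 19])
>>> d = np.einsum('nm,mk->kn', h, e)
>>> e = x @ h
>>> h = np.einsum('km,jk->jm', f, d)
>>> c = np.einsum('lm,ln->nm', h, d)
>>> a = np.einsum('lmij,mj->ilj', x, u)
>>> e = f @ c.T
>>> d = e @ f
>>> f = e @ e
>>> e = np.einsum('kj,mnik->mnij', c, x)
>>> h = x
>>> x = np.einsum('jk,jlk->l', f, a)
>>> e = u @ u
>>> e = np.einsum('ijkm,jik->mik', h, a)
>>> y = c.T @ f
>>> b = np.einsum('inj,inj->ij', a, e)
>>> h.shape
(31, 3, 3, 3)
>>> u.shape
(3, 3)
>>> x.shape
(31,)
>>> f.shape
(3, 3)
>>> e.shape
(3, 31, 3)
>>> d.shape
(3, 2)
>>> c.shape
(3, 2)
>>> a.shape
(3, 31, 3)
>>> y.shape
(2, 3)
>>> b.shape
(3, 3)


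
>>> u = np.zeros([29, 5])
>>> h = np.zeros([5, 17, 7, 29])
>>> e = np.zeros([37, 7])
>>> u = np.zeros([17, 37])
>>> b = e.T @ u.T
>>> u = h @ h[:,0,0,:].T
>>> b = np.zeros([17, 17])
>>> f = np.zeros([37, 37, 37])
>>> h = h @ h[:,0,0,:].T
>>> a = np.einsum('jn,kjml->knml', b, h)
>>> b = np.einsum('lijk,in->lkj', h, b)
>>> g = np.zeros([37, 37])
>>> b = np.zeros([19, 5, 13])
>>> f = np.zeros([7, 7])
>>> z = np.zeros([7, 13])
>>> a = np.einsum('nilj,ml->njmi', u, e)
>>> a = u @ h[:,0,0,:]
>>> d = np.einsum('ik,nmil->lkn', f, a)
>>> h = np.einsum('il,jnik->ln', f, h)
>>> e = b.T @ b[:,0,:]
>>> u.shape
(5, 17, 7, 5)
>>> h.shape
(7, 17)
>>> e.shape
(13, 5, 13)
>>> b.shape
(19, 5, 13)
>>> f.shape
(7, 7)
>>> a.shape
(5, 17, 7, 5)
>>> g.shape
(37, 37)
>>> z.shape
(7, 13)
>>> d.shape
(5, 7, 5)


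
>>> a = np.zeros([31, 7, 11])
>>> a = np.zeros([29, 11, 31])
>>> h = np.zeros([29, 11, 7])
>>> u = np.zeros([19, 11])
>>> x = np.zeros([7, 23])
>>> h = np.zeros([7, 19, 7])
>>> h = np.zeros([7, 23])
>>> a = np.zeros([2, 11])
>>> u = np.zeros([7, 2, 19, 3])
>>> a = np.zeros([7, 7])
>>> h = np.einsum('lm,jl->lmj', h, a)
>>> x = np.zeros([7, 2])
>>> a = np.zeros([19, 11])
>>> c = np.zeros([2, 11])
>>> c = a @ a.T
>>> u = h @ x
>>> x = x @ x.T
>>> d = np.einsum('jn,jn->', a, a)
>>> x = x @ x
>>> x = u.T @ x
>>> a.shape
(19, 11)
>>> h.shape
(7, 23, 7)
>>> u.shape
(7, 23, 2)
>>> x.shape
(2, 23, 7)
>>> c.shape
(19, 19)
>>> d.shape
()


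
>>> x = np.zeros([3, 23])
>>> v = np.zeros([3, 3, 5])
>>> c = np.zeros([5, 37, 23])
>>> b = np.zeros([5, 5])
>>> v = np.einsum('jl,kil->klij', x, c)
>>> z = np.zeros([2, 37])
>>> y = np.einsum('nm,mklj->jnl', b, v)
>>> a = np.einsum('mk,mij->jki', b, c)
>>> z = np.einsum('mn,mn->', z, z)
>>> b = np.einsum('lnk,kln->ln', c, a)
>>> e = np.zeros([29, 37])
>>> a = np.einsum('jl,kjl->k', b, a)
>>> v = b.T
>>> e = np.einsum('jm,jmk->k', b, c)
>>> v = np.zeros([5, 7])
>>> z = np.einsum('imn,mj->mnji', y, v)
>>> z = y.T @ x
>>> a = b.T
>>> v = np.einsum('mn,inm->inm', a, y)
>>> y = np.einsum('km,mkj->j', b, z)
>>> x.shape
(3, 23)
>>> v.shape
(3, 5, 37)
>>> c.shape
(5, 37, 23)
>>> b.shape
(5, 37)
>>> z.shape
(37, 5, 23)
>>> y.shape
(23,)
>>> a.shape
(37, 5)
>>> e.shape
(23,)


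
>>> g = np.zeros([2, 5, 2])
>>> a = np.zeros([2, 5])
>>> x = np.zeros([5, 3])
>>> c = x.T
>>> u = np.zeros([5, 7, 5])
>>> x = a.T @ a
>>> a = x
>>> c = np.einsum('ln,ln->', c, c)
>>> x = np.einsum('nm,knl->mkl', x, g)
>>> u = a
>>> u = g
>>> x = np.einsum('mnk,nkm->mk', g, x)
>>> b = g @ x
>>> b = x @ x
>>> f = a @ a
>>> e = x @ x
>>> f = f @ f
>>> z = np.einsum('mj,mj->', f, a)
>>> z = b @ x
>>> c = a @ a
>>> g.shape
(2, 5, 2)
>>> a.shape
(5, 5)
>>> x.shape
(2, 2)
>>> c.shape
(5, 5)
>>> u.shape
(2, 5, 2)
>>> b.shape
(2, 2)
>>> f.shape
(5, 5)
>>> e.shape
(2, 2)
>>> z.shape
(2, 2)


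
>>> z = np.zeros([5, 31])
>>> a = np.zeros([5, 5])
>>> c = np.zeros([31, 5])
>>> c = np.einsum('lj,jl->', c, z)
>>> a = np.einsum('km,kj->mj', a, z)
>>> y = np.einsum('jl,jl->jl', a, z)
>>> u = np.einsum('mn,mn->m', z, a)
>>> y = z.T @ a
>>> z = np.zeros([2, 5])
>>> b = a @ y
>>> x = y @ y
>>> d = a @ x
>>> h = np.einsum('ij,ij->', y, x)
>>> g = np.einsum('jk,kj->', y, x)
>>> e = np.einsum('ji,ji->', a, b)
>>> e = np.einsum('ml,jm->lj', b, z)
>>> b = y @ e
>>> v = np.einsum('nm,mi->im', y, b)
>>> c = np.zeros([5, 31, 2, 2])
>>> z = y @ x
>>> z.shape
(31, 31)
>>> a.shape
(5, 31)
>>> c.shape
(5, 31, 2, 2)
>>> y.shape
(31, 31)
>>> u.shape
(5,)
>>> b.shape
(31, 2)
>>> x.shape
(31, 31)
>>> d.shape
(5, 31)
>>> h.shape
()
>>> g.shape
()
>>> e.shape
(31, 2)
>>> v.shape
(2, 31)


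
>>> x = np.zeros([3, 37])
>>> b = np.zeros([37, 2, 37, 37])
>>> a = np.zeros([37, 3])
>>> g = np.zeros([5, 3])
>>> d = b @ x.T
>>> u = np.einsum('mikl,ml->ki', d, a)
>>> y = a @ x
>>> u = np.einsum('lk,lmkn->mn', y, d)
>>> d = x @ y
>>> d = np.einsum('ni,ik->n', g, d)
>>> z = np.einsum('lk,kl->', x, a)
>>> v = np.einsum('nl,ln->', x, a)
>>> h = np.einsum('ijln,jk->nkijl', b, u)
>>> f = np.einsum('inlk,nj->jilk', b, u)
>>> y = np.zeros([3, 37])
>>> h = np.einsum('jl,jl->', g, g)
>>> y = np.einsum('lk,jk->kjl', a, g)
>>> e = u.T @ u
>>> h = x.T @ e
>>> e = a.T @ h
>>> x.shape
(3, 37)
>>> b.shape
(37, 2, 37, 37)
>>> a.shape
(37, 3)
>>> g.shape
(5, 3)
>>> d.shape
(5,)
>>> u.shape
(2, 3)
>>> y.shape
(3, 5, 37)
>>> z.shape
()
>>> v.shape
()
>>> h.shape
(37, 3)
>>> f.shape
(3, 37, 37, 37)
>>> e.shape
(3, 3)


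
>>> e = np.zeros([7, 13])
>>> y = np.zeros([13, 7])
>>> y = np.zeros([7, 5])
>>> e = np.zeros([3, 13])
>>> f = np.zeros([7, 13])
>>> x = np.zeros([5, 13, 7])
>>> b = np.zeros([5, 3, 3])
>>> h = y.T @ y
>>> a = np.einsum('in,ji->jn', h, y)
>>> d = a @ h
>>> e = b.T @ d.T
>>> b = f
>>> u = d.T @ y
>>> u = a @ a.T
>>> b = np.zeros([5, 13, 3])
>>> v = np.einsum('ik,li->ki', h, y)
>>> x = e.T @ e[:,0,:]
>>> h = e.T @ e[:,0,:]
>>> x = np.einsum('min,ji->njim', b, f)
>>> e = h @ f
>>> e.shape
(7, 3, 13)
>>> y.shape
(7, 5)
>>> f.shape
(7, 13)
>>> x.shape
(3, 7, 13, 5)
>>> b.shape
(5, 13, 3)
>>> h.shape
(7, 3, 7)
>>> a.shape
(7, 5)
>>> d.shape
(7, 5)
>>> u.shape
(7, 7)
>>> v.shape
(5, 5)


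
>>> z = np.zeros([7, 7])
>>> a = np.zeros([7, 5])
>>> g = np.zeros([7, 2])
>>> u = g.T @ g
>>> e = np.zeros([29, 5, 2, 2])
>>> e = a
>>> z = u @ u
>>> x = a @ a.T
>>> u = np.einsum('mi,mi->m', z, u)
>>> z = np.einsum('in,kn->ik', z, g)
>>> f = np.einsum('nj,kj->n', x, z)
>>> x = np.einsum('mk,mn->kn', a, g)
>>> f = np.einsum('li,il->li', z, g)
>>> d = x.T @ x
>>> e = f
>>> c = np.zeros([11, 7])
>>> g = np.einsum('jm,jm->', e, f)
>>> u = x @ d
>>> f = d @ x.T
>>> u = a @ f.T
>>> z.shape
(2, 7)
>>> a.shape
(7, 5)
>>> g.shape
()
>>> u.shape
(7, 2)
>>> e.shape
(2, 7)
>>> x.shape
(5, 2)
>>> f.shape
(2, 5)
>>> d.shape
(2, 2)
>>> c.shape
(11, 7)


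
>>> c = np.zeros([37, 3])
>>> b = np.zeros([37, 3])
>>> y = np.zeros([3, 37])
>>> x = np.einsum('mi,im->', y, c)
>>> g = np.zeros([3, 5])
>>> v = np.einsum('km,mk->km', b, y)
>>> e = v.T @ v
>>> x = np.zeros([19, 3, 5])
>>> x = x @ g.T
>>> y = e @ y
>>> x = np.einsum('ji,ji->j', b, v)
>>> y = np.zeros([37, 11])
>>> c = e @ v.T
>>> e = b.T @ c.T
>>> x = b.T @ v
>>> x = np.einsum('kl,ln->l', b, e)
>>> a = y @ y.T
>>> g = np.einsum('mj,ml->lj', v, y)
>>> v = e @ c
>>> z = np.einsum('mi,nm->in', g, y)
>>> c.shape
(3, 37)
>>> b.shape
(37, 3)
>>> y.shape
(37, 11)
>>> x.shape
(3,)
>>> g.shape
(11, 3)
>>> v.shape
(3, 37)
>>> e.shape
(3, 3)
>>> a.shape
(37, 37)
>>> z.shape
(3, 37)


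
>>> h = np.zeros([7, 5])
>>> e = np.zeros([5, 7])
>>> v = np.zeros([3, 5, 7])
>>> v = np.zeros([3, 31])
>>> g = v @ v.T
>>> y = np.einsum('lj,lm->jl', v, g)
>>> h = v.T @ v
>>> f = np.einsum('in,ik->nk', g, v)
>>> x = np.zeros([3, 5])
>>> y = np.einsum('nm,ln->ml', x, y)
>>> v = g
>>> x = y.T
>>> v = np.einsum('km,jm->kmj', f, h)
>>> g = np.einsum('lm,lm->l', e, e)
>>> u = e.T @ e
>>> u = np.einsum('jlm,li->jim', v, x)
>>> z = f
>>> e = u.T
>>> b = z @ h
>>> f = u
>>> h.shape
(31, 31)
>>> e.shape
(31, 5, 3)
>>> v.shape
(3, 31, 31)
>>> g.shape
(5,)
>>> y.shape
(5, 31)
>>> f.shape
(3, 5, 31)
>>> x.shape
(31, 5)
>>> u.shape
(3, 5, 31)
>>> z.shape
(3, 31)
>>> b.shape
(3, 31)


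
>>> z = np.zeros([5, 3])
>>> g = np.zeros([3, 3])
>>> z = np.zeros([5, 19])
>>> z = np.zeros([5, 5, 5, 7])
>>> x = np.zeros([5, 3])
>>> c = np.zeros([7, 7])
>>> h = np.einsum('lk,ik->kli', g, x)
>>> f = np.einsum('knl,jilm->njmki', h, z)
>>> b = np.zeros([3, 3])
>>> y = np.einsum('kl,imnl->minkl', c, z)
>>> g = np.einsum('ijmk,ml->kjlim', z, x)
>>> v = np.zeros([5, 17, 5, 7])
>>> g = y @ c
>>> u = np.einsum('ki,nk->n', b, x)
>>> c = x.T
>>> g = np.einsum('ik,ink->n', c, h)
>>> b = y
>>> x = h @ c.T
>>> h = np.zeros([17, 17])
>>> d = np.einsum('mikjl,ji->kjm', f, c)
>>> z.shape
(5, 5, 5, 7)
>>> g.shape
(3,)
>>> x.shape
(3, 3, 3)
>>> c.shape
(3, 5)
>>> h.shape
(17, 17)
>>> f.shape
(3, 5, 7, 3, 5)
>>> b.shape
(5, 5, 5, 7, 7)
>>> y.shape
(5, 5, 5, 7, 7)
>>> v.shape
(5, 17, 5, 7)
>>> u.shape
(5,)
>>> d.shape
(7, 3, 3)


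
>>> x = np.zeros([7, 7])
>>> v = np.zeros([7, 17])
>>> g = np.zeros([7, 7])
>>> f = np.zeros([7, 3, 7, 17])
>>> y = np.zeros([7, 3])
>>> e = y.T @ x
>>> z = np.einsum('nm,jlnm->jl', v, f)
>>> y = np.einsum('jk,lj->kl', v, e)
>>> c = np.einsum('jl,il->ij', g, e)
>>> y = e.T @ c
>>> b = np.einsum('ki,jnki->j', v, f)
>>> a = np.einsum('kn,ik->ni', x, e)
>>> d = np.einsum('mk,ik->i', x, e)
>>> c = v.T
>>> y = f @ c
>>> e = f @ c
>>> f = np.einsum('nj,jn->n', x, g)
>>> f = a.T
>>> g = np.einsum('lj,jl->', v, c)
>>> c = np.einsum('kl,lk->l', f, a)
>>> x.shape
(7, 7)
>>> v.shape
(7, 17)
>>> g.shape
()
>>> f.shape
(3, 7)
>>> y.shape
(7, 3, 7, 7)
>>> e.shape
(7, 3, 7, 7)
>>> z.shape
(7, 3)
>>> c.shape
(7,)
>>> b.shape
(7,)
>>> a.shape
(7, 3)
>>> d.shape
(3,)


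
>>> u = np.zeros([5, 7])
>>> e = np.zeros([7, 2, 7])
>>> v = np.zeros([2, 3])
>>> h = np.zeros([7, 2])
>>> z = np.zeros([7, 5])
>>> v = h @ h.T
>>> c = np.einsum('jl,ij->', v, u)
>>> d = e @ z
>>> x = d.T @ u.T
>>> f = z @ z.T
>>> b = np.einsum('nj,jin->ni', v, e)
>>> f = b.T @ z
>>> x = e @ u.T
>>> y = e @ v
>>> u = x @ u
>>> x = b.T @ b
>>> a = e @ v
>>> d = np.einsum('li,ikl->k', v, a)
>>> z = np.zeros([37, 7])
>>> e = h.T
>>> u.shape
(7, 2, 7)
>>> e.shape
(2, 7)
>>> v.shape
(7, 7)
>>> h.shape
(7, 2)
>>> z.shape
(37, 7)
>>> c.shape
()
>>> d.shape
(2,)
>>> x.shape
(2, 2)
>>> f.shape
(2, 5)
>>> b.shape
(7, 2)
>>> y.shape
(7, 2, 7)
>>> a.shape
(7, 2, 7)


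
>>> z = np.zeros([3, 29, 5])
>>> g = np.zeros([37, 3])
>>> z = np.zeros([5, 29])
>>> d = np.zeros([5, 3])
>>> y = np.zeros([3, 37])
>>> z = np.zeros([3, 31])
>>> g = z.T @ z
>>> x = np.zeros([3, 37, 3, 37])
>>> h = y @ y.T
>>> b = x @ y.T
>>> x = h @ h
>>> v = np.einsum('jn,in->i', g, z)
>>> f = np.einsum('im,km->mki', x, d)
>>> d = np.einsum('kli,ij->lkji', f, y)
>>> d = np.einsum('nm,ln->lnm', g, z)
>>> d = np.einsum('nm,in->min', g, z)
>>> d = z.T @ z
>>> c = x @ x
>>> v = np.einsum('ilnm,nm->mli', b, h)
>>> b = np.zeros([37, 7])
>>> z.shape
(3, 31)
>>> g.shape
(31, 31)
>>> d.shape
(31, 31)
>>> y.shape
(3, 37)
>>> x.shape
(3, 3)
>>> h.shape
(3, 3)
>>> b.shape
(37, 7)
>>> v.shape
(3, 37, 3)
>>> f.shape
(3, 5, 3)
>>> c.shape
(3, 3)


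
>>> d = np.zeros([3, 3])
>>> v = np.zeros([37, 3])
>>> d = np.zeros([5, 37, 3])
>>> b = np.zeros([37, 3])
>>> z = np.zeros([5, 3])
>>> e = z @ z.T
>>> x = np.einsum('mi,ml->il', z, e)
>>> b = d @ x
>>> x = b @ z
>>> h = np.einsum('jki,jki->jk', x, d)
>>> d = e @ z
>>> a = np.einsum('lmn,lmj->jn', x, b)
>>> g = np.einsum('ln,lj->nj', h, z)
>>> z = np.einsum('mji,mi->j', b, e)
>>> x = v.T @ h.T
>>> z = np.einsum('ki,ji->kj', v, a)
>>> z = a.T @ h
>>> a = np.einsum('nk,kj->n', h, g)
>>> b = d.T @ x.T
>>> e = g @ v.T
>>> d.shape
(5, 3)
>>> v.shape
(37, 3)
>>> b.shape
(3, 3)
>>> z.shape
(3, 37)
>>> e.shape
(37, 37)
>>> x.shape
(3, 5)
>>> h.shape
(5, 37)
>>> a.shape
(5,)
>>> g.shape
(37, 3)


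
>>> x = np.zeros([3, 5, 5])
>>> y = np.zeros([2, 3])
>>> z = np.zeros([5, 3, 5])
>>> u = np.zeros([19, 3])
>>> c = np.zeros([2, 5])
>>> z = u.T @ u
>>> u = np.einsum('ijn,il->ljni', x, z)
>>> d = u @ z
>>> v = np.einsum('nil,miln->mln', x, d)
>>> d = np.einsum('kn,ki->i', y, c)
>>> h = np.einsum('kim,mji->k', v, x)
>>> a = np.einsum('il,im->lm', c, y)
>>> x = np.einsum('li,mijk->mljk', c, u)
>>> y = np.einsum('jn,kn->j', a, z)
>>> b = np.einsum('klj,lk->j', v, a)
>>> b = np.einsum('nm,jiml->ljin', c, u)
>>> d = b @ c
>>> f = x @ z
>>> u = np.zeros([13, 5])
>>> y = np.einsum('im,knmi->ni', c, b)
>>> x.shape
(3, 2, 5, 3)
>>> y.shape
(3, 2)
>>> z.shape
(3, 3)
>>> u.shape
(13, 5)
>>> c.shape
(2, 5)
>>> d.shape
(3, 3, 5, 5)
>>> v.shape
(3, 5, 3)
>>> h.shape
(3,)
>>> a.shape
(5, 3)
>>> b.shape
(3, 3, 5, 2)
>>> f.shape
(3, 2, 5, 3)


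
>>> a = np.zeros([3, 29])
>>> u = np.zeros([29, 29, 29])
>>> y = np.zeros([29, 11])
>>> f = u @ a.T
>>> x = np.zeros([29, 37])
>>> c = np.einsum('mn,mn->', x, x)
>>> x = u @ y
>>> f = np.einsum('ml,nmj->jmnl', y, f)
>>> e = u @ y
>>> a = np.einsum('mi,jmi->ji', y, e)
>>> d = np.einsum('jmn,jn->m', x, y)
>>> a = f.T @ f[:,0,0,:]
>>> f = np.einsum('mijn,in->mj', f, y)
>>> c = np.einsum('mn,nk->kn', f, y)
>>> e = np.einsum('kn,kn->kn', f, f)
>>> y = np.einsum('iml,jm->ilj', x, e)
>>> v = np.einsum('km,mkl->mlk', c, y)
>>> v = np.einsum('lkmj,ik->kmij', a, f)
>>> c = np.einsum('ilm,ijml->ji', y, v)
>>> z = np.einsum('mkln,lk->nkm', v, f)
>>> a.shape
(11, 29, 29, 11)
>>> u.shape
(29, 29, 29)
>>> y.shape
(29, 11, 3)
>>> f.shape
(3, 29)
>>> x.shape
(29, 29, 11)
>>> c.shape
(29, 29)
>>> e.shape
(3, 29)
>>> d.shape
(29,)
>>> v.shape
(29, 29, 3, 11)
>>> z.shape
(11, 29, 29)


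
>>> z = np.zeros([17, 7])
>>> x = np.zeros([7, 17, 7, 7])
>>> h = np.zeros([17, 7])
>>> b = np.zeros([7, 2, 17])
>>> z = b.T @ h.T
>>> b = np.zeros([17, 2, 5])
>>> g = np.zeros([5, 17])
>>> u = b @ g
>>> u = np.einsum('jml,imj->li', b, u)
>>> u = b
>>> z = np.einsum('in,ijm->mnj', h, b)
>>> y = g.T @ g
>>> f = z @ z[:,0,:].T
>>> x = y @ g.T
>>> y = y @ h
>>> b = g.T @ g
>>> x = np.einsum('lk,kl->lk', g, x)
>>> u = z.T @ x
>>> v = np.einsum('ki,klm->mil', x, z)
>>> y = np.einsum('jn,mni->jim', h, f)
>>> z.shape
(5, 7, 2)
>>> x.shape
(5, 17)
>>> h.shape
(17, 7)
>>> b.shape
(17, 17)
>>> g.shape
(5, 17)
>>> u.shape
(2, 7, 17)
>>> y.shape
(17, 5, 5)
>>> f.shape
(5, 7, 5)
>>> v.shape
(2, 17, 7)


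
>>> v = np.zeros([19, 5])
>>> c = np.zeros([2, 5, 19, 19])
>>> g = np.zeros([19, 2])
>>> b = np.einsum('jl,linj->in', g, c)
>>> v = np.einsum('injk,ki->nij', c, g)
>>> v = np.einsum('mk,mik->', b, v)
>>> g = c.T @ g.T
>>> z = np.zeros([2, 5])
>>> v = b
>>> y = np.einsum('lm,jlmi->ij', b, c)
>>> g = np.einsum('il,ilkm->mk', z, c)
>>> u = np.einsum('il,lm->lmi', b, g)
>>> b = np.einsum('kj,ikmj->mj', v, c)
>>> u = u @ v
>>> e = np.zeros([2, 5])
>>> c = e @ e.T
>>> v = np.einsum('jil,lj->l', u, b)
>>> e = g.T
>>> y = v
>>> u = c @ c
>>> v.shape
(19,)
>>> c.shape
(2, 2)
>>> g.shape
(19, 19)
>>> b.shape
(19, 19)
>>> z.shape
(2, 5)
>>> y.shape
(19,)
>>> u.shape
(2, 2)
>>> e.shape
(19, 19)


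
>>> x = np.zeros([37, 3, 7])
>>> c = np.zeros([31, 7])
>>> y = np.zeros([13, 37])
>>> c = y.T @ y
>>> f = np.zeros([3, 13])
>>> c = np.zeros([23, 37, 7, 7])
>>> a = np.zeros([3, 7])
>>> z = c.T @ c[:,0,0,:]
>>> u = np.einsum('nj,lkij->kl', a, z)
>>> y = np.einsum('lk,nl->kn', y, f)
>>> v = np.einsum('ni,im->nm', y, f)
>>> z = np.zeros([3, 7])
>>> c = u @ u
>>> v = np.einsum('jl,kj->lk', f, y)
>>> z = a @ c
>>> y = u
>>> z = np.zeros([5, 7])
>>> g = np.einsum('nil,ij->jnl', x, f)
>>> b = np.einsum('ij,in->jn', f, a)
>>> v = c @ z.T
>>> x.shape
(37, 3, 7)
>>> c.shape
(7, 7)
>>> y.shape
(7, 7)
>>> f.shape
(3, 13)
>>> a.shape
(3, 7)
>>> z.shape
(5, 7)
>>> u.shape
(7, 7)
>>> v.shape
(7, 5)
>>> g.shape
(13, 37, 7)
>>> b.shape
(13, 7)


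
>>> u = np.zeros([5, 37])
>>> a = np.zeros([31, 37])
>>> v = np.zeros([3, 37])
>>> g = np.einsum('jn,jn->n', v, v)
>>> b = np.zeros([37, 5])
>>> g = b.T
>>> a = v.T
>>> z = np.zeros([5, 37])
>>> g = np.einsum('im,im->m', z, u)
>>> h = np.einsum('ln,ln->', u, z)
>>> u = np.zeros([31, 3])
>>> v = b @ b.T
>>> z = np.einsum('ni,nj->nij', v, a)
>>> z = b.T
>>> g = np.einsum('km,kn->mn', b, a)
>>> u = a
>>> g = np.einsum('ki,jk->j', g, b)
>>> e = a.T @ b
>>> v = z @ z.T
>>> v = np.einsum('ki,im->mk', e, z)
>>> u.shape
(37, 3)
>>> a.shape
(37, 3)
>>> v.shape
(37, 3)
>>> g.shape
(37,)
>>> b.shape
(37, 5)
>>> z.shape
(5, 37)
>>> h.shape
()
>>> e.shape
(3, 5)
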